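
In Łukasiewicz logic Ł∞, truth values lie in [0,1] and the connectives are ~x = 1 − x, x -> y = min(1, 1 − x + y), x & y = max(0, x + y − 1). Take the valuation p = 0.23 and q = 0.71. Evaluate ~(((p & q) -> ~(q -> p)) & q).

p & q = max(0, 0.23 + 0.71 − 1) = max(0, -0.06) = 0.00
q -> p = min(1, 1 − 0.71 + 0.23) = min(1, 0.52) = 0.52
~(q -> p) = 1 − 0.52 = 0.48
(p & q) -> ~(q -> p) = min(1, 1 − 0.00 + 0.48) = min(1, 1.48) = 1.00
((p & q) -> ~(q -> p)) & q = max(0, 1.00 + 0.71 − 1) = max(0, 0.71) = 0.71
~(((p & q) -> ~(q -> p)) & q) = 1 − 0.71 = 0.29

0.29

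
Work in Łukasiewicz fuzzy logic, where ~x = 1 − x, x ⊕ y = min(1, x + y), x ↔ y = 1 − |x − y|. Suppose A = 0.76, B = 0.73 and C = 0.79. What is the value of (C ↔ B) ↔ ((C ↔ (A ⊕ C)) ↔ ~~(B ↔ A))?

0.88

C ↔ B = 1 − |0.79 − 0.73| = 1 − 0.06 = 0.94
A ⊕ C = min(1, 0.76 + 0.79) = min(1, 1.55) = 1.00
C ↔ (A ⊕ C) = 1 − |0.79 − 1.00| = 1 − 0.21 = 0.79
B ↔ A = 1 − |0.73 − 0.76| = 1 − 0.03 = 0.97
~(B ↔ A) = 1 − 0.97 = 0.03
~~(B ↔ A) = 1 − 0.03 = 0.97
(C ↔ (A ⊕ C)) ↔ ~~(B ↔ A) = 1 − |0.79 − 0.97| = 1 − 0.18 = 0.82
(C ↔ B) ↔ ((C ↔ (A ⊕ C)) ↔ ~~(B ↔ A)) = 1 − |0.94 − 0.82| = 1 − 0.12 = 0.88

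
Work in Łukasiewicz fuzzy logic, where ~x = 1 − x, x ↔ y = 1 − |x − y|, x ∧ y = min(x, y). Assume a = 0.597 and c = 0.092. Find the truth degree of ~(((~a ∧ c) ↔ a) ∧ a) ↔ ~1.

~a = 1 − 0.597 = 0.403
~a ∧ c = min(0.403, 0.092) = 0.092
(~a ∧ c) ↔ a = 1 − |0.092 − 0.597| = 1 − 0.505 = 0.495
((~a ∧ c) ↔ a) ∧ a = min(0.495, 0.597) = 0.495
~(((~a ∧ c) ↔ a) ∧ a) = 1 − 0.495 = 0.505
~1 = 1 − 1.000 = 0.000
~(((~a ∧ c) ↔ a) ∧ a) ↔ ~1 = 1 − |0.505 − 0.000| = 1 − 0.505 = 0.495

0.495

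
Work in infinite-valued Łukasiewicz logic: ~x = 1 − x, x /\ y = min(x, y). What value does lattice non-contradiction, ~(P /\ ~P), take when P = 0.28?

0.72

~P = 1 − 0.28 = 0.72
P /\ ~P = min(0.28, 0.72) = 0.28
~(P /\ ~P) = 1 − 0.28 = 0.72
(The value 0.72 < 1 shows this instance is not satisfied; not a Ł∞-tautology — its value is 1 − min(a, 1−a).)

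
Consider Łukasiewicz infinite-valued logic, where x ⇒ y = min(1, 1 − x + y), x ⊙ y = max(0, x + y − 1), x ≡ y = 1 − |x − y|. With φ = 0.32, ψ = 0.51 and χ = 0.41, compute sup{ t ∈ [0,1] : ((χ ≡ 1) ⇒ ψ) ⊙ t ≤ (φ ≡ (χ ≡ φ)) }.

0.41

χ ≡ 1 = 1 − |0.41 − 1.00| = 1 − 0.59 = 0.41
(χ ≡ 1) ⇒ ψ = min(1, 1 − 0.41 + 0.51) = min(1, 1.10) = 1.00
So the left factor is (χ ≡ 1) ⇒ ψ = 1.00.
χ ≡ φ = 1 − |0.41 − 0.32| = 1 − 0.09 = 0.91
φ ≡ (χ ≡ φ) = 1 − |0.32 − 0.91| = 1 − 0.59 = 0.41
So the right-hand bound is φ ≡ (χ ≡ φ) = 0.41.
The residuum of the Łukasiewicz t-norm gives the supremum: min(1, 1 − 1.00 + 0.41).
1 − 1.00 + 0.41 = 0.41, so t = min(1, 0.41) = 0.41.
Check: 1.00 ⊙ 0.41 = max(0, 0.41) = 0.41 ≤ 0.41.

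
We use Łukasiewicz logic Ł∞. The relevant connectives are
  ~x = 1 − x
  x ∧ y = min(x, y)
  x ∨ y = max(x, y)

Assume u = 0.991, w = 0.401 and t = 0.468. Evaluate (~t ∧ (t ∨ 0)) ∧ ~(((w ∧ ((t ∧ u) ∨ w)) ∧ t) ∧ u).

0.468

~t = 1 − 0.468 = 0.532
t ∨ 0 = max(0.468, 0.000) = 0.468
~t ∧ (t ∨ 0) = min(0.532, 0.468) = 0.468
t ∧ u = min(0.468, 0.991) = 0.468
(t ∧ u) ∨ w = max(0.468, 0.401) = 0.468
w ∧ ((t ∧ u) ∨ w) = min(0.401, 0.468) = 0.401
(w ∧ ((t ∧ u) ∨ w)) ∧ t = min(0.401, 0.468) = 0.401
((w ∧ ((t ∧ u) ∨ w)) ∧ t) ∧ u = min(0.401, 0.991) = 0.401
~(((w ∧ ((t ∧ u) ∨ w)) ∧ t) ∧ u) = 1 − 0.401 = 0.599
(~t ∧ (t ∨ 0)) ∧ ~(((w ∧ ((t ∧ u) ∨ w)) ∧ t) ∧ u) = min(0.468, 0.599) = 0.468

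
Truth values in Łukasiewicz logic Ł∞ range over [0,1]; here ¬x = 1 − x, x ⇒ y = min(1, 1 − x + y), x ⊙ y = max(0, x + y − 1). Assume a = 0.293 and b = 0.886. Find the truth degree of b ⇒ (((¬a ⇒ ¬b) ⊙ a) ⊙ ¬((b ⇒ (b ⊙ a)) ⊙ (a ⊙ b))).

0.114

¬a = 1 − 0.293 = 0.707
¬b = 1 − 0.886 = 0.114
¬a ⇒ ¬b = min(1, 1 − 0.707 + 0.114) = min(1, 0.407) = 0.407
(¬a ⇒ ¬b) ⊙ a = max(0, 0.407 + 0.293 − 1) = max(0, -0.300) = 0.000
b ⊙ a = max(0, 0.886 + 0.293 − 1) = max(0, 0.179) = 0.179
b ⇒ (b ⊙ a) = min(1, 1 − 0.886 + 0.179) = min(1, 0.293) = 0.293
a ⊙ b = max(0, 0.293 + 0.886 − 1) = max(0, 0.179) = 0.179
(b ⇒ (b ⊙ a)) ⊙ (a ⊙ b) = max(0, 0.293 + 0.179 − 1) = max(0, -0.528) = 0.000
¬((b ⇒ (b ⊙ a)) ⊙ (a ⊙ b)) = 1 − 0.000 = 1.000
((¬a ⇒ ¬b) ⊙ a) ⊙ ¬((b ⇒ (b ⊙ a)) ⊙ (a ⊙ b)) = max(0, 0.000 + 1.000 − 1) = max(0, 0.000) = 0.000
b ⇒ (((¬a ⇒ ¬b) ⊙ a) ⊙ ¬((b ⇒ (b ⊙ a)) ⊙ (a ⊙ b))) = min(1, 1 − 0.886 + 0.000) = min(1, 0.114) = 0.114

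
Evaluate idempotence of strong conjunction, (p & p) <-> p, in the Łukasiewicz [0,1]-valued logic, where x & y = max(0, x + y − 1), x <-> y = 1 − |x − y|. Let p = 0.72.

p & p = max(0, 0.72 + 0.72 − 1) = max(0, 0.44) = 0.44
(p & p) <-> p = 1 − |0.44 − 0.72| = 1 − 0.28 = 0.72
(The value 0.72 < 1 shows this instance is not satisfied; fails in Ł∞ since a ⊗ a = max(0, 2a−1) ≠ a in general.)

0.72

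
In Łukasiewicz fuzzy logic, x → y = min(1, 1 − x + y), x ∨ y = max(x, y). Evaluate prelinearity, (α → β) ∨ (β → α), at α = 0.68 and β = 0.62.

1.00

α → β = min(1, 1 − 0.68 + 0.62) = min(1, 0.94) = 0.94
β → α = min(1, 1 − 0.62 + 0.68) = min(1, 1.06) = 1.00
(α → β) ∨ (β → α) = max(0.94, 1.00) = 1.00
(As expected: a Ł∞-tautology — holds in every MV-chain.)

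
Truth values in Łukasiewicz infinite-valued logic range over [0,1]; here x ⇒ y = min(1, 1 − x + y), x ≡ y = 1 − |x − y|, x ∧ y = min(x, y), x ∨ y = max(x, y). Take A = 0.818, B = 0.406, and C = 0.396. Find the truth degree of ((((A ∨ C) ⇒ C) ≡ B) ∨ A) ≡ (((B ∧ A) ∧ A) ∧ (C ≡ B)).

0.578

A ∨ C = max(0.818, 0.396) = 0.818
(A ∨ C) ⇒ C = min(1, 1 − 0.818 + 0.396) = min(1, 0.578) = 0.578
((A ∨ C) ⇒ C) ≡ B = 1 − |0.578 − 0.406| = 1 − 0.172 = 0.828
(((A ∨ C) ⇒ C) ≡ B) ∨ A = max(0.828, 0.818) = 0.828
B ∧ A = min(0.406, 0.818) = 0.406
(B ∧ A) ∧ A = min(0.406, 0.818) = 0.406
C ≡ B = 1 − |0.396 − 0.406| = 1 − 0.010 = 0.990
((B ∧ A) ∧ A) ∧ (C ≡ B) = min(0.406, 0.990) = 0.406
((((A ∨ C) ⇒ C) ≡ B) ∨ A) ≡ (((B ∧ A) ∧ A) ∧ (C ≡ B)) = 1 − |0.828 − 0.406| = 1 − 0.422 = 0.578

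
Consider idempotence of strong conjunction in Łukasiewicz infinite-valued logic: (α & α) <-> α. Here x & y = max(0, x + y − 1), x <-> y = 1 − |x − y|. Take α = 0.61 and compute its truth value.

α & α = max(0, 0.61 + 0.61 − 1) = max(0, 0.22) = 0.22
(α & α) <-> α = 1 − |0.22 − 0.61| = 1 − 0.39 = 0.61
(The value 0.61 < 1 shows this instance is not satisfied; fails in Ł∞ since a ⊗ a = max(0, 2a−1) ≠ a in general.)

0.61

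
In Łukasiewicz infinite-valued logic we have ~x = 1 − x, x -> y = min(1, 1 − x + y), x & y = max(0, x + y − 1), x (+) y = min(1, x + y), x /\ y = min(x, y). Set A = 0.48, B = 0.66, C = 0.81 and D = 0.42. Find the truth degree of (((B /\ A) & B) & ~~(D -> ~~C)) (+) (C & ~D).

0.53

B /\ A = min(0.66, 0.48) = 0.48
(B /\ A) & B = max(0, 0.48 + 0.66 − 1) = max(0, 0.14) = 0.14
~C = 1 − 0.81 = 0.19
~~C = 1 − 0.19 = 0.81
D -> ~~C = min(1, 1 − 0.42 + 0.81) = min(1, 1.39) = 1.00
~(D -> ~~C) = 1 − 1.00 = 0.00
~~(D -> ~~C) = 1 − 0.00 = 1.00
((B /\ A) & B) & ~~(D -> ~~C) = max(0, 0.14 + 1.00 − 1) = max(0, 0.14) = 0.14
~D = 1 − 0.42 = 0.58
C & ~D = max(0, 0.81 + 0.58 − 1) = max(0, 0.39) = 0.39
(((B /\ A) & B) & ~~(D -> ~~C)) (+) (C & ~D) = min(1, 0.14 + 0.39) = min(1, 0.53) = 0.53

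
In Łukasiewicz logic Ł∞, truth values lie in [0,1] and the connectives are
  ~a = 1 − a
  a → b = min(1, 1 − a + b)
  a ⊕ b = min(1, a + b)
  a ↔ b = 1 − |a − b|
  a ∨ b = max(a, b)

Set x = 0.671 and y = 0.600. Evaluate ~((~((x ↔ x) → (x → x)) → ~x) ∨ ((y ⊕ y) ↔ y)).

x ↔ x = 1 − |0.671 − 0.671| = 1 − 0.000 = 1.000
x → x = min(1, 1 − 0.671 + 0.671) = min(1, 1.000) = 1.000
(x ↔ x) → (x → x) = min(1, 1 − 1.000 + 1.000) = min(1, 1.000) = 1.000
~((x ↔ x) → (x → x)) = 1 − 1.000 = 0.000
~x = 1 − 0.671 = 0.329
~((x ↔ x) → (x → x)) → ~x = min(1, 1 − 0.000 + 0.329) = min(1, 1.329) = 1.000
y ⊕ y = min(1, 0.600 + 0.600) = min(1, 1.200) = 1.000
(y ⊕ y) ↔ y = 1 − |1.000 − 0.600| = 1 − 0.400 = 0.600
(~((x ↔ x) → (x → x)) → ~x) ∨ ((y ⊕ y) ↔ y) = max(1.000, 0.600) = 1.000
~((~((x ↔ x) → (x → x)) → ~x) ∨ ((y ⊕ y) ↔ y)) = 1 − 1.000 = 0.000

0.000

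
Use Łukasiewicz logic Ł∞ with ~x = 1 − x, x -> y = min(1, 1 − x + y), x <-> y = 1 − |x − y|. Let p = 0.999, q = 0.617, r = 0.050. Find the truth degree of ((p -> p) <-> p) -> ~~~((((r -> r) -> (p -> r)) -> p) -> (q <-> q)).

p -> p = min(1, 1 − 0.999 + 0.999) = min(1, 1.000) = 1.000
(p -> p) <-> p = 1 − |1.000 − 0.999| = 1 − 0.001 = 0.999
r -> r = min(1, 1 − 0.050 + 0.050) = min(1, 1.000) = 1.000
p -> r = min(1, 1 − 0.999 + 0.050) = min(1, 0.051) = 0.051
(r -> r) -> (p -> r) = min(1, 1 − 1.000 + 0.051) = min(1, 0.051) = 0.051
((r -> r) -> (p -> r)) -> p = min(1, 1 − 0.051 + 0.999) = min(1, 1.948) = 1.000
q <-> q = 1 − |0.617 − 0.617| = 1 − 0.000 = 1.000
(((r -> r) -> (p -> r)) -> p) -> (q <-> q) = min(1, 1 − 1.000 + 1.000) = min(1, 1.000) = 1.000
~((((r -> r) -> (p -> r)) -> p) -> (q <-> q)) = 1 − 1.000 = 0.000
~~((((r -> r) -> (p -> r)) -> p) -> (q <-> q)) = 1 − 0.000 = 1.000
~~~((((r -> r) -> (p -> r)) -> p) -> (q <-> q)) = 1 − 1.000 = 0.000
((p -> p) <-> p) -> ~~~((((r -> r) -> (p -> r)) -> p) -> (q <-> q)) = min(1, 1 − 0.999 + 0.000) = min(1, 0.001) = 0.001

0.001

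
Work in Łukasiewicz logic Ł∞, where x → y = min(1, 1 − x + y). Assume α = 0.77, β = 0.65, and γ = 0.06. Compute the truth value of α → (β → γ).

β → γ = min(1, 1 − 0.65 + 0.06) = min(1, 0.41) = 0.41
α → (β → γ) = min(1, 1 − 0.77 + 0.41) = min(1, 0.64) = 0.64

0.64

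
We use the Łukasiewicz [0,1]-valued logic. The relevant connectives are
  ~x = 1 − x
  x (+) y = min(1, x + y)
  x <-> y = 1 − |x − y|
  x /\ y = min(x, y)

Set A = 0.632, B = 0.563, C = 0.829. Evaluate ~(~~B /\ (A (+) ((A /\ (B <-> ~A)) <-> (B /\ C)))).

~B = 1 − 0.563 = 0.437
~~B = 1 − 0.437 = 0.563
~A = 1 − 0.632 = 0.368
B <-> ~A = 1 − |0.563 − 0.368| = 1 − 0.195 = 0.805
A /\ (B <-> ~A) = min(0.632, 0.805) = 0.632
B /\ C = min(0.563, 0.829) = 0.563
(A /\ (B <-> ~A)) <-> (B /\ C) = 1 − |0.632 − 0.563| = 1 − 0.069 = 0.931
A (+) ((A /\ (B <-> ~A)) <-> (B /\ C)) = min(1, 0.632 + 0.931) = min(1, 1.563) = 1.000
~~B /\ (A (+) ((A /\ (B <-> ~A)) <-> (B /\ C))) = min(0.563, 1.000) = 0.563
~(~~B /\ (A (+) ((A /\ (B <-> ~A)) <-> (B /\ C)))) = 1 − 0.563 = 0.437

0.437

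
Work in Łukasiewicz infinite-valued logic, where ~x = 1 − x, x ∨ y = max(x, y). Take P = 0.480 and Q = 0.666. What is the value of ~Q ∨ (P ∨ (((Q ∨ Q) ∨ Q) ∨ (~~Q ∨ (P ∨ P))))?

~Q = 1 − 0.666 = 0.334
Q ∨ Q = max(0.666, 0.666) = 0.666
(Q ∨ Q) ∨ Q = max(0.666, 0.666) = 0.666
~~Q = 1 − 0.334 = 0.666
P ∨ P = max(0.480, 0.480) = 0.480
~~Q ∨ (P ∨ P) = max(0.666, 0.480) = 0.666
((Q ∨ Q) ∨ Q) ∨ (~~Q ∨ (P ∨ P)) = max(0.666, 0.666) = 0.666
P ∨ (((Q ∨ Q) ∨ Q) ∨ (~~Q ∨ (P ∨ P))) = max(0.480, 0.666) = 0.666
~Q ∨ (P ∨ (((Q ∨ Q) ∨ Q) ∨ (~~Q ∨ (P ∨ P)))) = max(0.334, 0.666) = 0.666

0.666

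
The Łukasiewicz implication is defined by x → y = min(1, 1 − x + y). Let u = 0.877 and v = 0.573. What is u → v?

0.696

u → v = min(1, 1 − 0.877 + 0.573) = min(1, 0.696) = 0.696
For comparison, the Gödel implication (1 if x ≤ y else y) would give 0.573.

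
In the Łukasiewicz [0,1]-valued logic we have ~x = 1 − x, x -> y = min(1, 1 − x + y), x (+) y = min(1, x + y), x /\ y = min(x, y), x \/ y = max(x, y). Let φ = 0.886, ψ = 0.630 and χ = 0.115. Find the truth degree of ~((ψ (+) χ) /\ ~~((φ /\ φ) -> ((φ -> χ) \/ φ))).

0.255

ψ (+) χ = min(1, 0.630 + 0.115) = min(1, 0.745) = 0.745
φ /\ φ = min(0.886, 0.886) = 0.886
φ -> χ = min(1, 1 − 0.886 + 0.115) = min(1, 0.229) = 0.229
(φ -> χ) \/ φ = max(0.229, 0.886) = 0.886
(φ /\ φ) -> ((φ -> χ) \/ φ) = min(1, 1 − 0.886 + 0.886) = min(1, 1.000) = 1.000
~((φ /\ φ) -> ((φ -> χ) \/ φ)) = 1 − 1.000 = 0.000
~~((φ /\ φ) -> ((φ -> χ) \/ φ)) = 1 − 0.000 = 1.000
(ψ (+) χ) /\ ~~((φ /\ φ) -> ((φ -> χ) \/ φ)) = min(0.745, 1.000) = 0.745
~((ψ (+) χ) /\ ~~((φ /\ φ) -> ((φ -> χ) \/ φ))) = 1 − 0.745 = 0.255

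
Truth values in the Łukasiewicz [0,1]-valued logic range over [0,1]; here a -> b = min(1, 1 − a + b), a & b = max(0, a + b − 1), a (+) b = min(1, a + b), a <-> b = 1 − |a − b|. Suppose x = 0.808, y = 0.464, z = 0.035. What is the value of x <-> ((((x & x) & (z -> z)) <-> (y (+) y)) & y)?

0.344

x & x = max(0, 0.808 + 0.808 − 1) = max(0, 0.616) = 0.616
z -> z = min(1, 1 − 0.035 + 0.035) = min(1, 1.000) = 1.000
(x & x) & (z -> z) = max(0, 0.616 + 1.000 − 1) = max(0, 0.616) = 0.616
y (+) y = min(1, 0.464 + 0.464) = min(1, 0.928) = 0.928
((x & x) & (z -> z)) <-> (y (+) y) = 1 − |0.616 − 0.928| = 1 − 0.312 = 0.688
(((x & x) & (z -> z)) <-> (y (+) y)) & y = max(0, 0.688 + 0.464 − 1) = max(0, 0.152) = 0.152
x <-> ((((x & x) & (z -> z)) <-> (y (+) y)) & y) = 1 − |0.808 − 0.152| = 1 − 0.656 = 0.344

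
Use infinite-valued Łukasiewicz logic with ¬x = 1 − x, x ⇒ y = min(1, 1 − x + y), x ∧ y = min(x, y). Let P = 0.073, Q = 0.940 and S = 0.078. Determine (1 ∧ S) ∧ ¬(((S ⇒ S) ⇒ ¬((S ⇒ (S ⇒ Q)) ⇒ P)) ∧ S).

0.078

1 ∧ S = min(1.000, 0.078) = 0.078
S ⇒ S = min(1, 1 − 0.078 + 0.078) = min(1, 1.000) = 1.000
S ⇒ Q = min(1, 1 − 0.078 + 0.940) = min(1, 1.862) = 1.000
S ⇒ (S ⇒ Q) = min(1, 1 − 0.078 + 1.000) = min(1, 1.922) = 1.000
(S ⇒ (S ⇒ Q)) ⇒ P = min(1, 1 − 1.000 + 0.073) = min(1, 0.073) = 0.073
¬((S ⇒ (S ⇒ Q)) ⇒ P) = 1 − 0.073 = 0.927
(S ⇒ S) ⇒ ¬((S ⇒ (S ⇒ Q)) ⇒ P) = min(1, 1 − 1.000 + 0.927) = min(1, 0.927) = 0.927
((S ⇒ S) ⇒ ¬((S ⇒ (S ⇒ Q)) ⇒ P)) ∧ S = min(0.927, 0.078) = 0.078
¬(((S ⇒ S) ⇒ ¬((S ⇒ (S ⇒ Q)) ⇒ P)) ∧ S) = 1 − 0.078 = 0.922
(1 ∧ S) ∧ ¬(((S ⇒ S) ⇒ ¬((S ⇒ (S ⇒ Q)) ⇒ P)) ∧ S) = min(0.078, 0.922) = 0.078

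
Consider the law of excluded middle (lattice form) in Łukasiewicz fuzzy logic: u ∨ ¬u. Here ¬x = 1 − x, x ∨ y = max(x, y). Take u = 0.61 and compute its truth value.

0.61

¬u = 1 − 0.61 = 0.39
u ∨ ¬u = max(0.61, 0.39) = 0.61
(The value 0.61 < 1 shows this instance is not satisfied; not a Ł∞-tautology — its value is max(a, 1−a).)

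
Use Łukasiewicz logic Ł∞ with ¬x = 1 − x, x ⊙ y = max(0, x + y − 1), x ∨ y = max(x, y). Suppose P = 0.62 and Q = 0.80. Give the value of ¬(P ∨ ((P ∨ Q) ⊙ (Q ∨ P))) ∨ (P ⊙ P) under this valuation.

0.38

P ∨ Q = max(0.62, 0.80) = 0.80
Q ∨ P = max(0.80, 0.62) = 0.80
(P ∨ Q) ⊙ (Q ∨ P) = max(0, 0.80 + 0.80 − 1) = max(0, 0.60) = 0.60
P ∨ ((P ∨ Q) ⊙ (Q ∨ P)) = max(0.62, 0.60) = 0.62
¬(P ∨ ((P ∨ Q) ⊙ (Q ∨ P))) = 1 − 0.62 = 0.38
P ⊙ P = max(0, 0.62 + 0.62 − 1) = max(0, 0.24) = 0.24
¬(P ∨ ((P ∨ Q) ⊙ (Q ∨ P))) ∨ (P ⊙ P) = max(0.38, 0.24) = 0.38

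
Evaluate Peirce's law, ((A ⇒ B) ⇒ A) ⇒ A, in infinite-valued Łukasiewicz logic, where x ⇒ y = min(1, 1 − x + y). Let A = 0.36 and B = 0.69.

1.00

A ⇒ B = min(1, 1 − 0.36 + 0.69) = min(1, 1.33) = 1.00
(A ⇒ B) ⇒ A = min(1, 1 − 1.00 + 0.36) = min(1, 0.36) = 0.36
((A ⇒ B) ⇒ A) ⇒ A = min(1, 1 − 0.36 + 0.36) = min(1, 1.00) = 1.00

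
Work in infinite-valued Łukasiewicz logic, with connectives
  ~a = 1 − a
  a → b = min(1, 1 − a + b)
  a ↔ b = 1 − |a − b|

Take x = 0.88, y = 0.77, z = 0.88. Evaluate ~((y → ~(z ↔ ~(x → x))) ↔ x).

0.12

x → x = min(1, 1 − 0.88 + 0.88) = min(1, 1.00) = 1.00
~(x → x) = 1 − 1.00 = 0.00
z ↔ ~(x → x) = 1 − |0.88 − 0.00| = 1 − 0.88 = 0.12
~(z ↔ ~(x → x)) = 1 − 0.12 = 0.88
y → ~(z ↔ ~(x → x)) = min(1, 1 − 0.77 + 0.88) = min(1, 1.11) = 1.00
(y → ~(z ↔ ~(x → x))) ↔ x = 1 − |1.00 − 0.88| = 1 − 0.12 = 0.88
~((y → ~(z ↔ ~(x → x))) ↔ x) = 1 − 0.88 = 0.12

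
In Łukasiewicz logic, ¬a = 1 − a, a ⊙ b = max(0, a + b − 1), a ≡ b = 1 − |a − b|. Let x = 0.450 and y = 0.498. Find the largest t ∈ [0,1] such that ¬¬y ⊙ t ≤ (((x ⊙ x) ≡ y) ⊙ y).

0.502

¬y = 1 − 0.498 = 0.502
¬¬y = 1 − 0.502 = 0.498
So the left factor is ¬¬y = 0.498.
x ⊙ x = max(0, 0.450 + 0.450 − 1) = max(0, -0.100) = 0.000
(x ⊙ x) ≡ y = 1 − |0.000 − 0.498| = 1 − 0.498 = 0.502
((x ⊙ x) ≡ y) ⊙ y = max(0, 0.502 + 0.498 − 1) = max(0, 0.000) = 0.000
So the right-hand bound is ((x ⊙ x) ≡ y) ⊙ y = 0.000.
The residuum of the Łukasiewicz t-norm gives the supremum: min(1, 1 − 0.498 + 0.000).
1 − 0.498 + 0.000 = 0.502, so t = min(1, 0.502) = 0.502.
Check: 0.498 ⊙ 0.502 = max(0, 0.000) = 0.000 ≤ 0.000.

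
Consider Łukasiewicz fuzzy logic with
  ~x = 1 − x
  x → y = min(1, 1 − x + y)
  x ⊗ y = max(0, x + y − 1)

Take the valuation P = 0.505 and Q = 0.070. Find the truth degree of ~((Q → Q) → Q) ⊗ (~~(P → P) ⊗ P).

Q → Q = min(1, 1 − 0.070 + 0.070) = min(1, 1.000) = 1.000
(Q → Q) → Q = min(1, 1 − 1.000 + 0.070) = min(1, 0.070) = 0.070
~((Q → Q) → Q) = 1 − 0.070 = 0.930
P → P = min(1, 1 − 0.505 + 0.505) = min(1, 1.000) = 1.000
~(P → P) = 1 − 1.000 = 0.000
~~(P → P) = 1 − 0.000 = 1.000
~~(P → P) ⊗ P = max(0, 1.000 + 0.505 − 1) = max(0, 0.505) = 0.505
~((Q → Q) → Q) ⊗ (~~(P → P) ⊗ P) = max(0, 0.930 + 0.505 − 1) = max(0, 0.435) = 0.435

0.435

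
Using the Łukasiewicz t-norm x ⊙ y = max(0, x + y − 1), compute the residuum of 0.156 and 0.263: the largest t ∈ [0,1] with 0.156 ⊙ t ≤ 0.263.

The residuum of the Łukasiewicz t-norm gives the supremum: min(1, 1 − 0.156 + 0.263).
1 − 0.156 + 0.263 = 1.107, so t = min(1, 1.107) = 1.000.
Check: 0.156 ⊙ 1.000 = max(0, 0.156) = 0.156 ≤ 0.263.

1.000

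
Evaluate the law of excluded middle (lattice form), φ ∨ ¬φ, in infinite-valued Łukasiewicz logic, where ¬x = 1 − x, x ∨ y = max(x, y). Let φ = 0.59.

¬φ = 1 − 0.59 = 0.41
φ ∨ ¬φ = max(0.59, 0.41) = 0.59
(The value 0.59 < 1 shows this instance is not satisfied; not a Ł∞-tautology — its value is max(a, 1−a).)

0.59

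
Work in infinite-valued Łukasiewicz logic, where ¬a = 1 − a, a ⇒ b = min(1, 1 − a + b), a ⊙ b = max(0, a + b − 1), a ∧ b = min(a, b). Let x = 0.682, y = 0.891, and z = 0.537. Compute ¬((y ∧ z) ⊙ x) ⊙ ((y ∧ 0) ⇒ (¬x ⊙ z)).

0.781

y ∧ z = min(0.891, 0.537) = 0.537
(y ∧ z) ⊙ x = max(0, 0.537 + 0.682 − 1) = max(0, 0.219) = 0.219
¬((y ∧ z) ⊙ x) = 1 − 0.219 = 0.781
y ∧ 0 = min(0.891, 0.000) = 0.000
¬x = 1 − 0.682 = 0.318
¬x ⊙ z = max(0, 0.318 + 0.537 − 1) = max(0, -0.145) = 0.000
(y ∧ 0) ⇒ (¬x ⊙ z) = min(1, 1 − 0.000 + 0.000) = min(1, 1.000) = 1.000
¬((y ∧ z) ⊙ x) ⊙ ((y ∧ 0) ⇒ (¬x ⊙ z)) = max(0, 0.781 + 1.000 − 1) = max(0, 0.781) = 0.781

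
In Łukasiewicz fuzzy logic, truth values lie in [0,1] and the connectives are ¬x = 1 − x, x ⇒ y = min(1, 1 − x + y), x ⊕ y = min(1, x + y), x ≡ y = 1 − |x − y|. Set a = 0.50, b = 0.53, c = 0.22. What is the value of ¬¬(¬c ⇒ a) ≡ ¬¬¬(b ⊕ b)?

0.28

¬c = 1 − 0.22 = 0.78
¬c ⇒ a = min(1, 1 − 0.78 + 0.50) = min(1, 0.72) = 0.72
¬(¬c ⇒ a) = 1 − 0.72 = 0.28
¬¬(¬c ⇒ a) = 1 − 0.28 = 0.72
b ⊕ b = min(1, 0.53 + 0.53) = min(1, 1.06) = 1.00
¬(b ⊕ b) = 1 − 1.00 = 0.00
¬¬(b ⊕ b) = 1 − 0.00 = 1.00
¬¬¬(b ⊕ b) = 1 − 1.00 = 0.00
¬¬(¬c ⇒ a) ≡ ¬¬¬(b ⊕ b) = 1 − |0.72 − 0.00| = 1 − 0.72 = 0.28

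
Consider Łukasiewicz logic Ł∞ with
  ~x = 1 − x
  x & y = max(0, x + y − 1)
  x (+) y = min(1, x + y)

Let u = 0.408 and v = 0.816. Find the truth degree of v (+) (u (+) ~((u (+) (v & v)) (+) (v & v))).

v & v = max(0, 0.816 + 0.816 − 1) = max(0, 0.632) = 0.632
u (+) (v & v) = min(1, 0.408 + 0.632) = min(1, 1.040) = 1.000
(u (+) (v & v)) (+) (v & v) = min(1, 1.000 + 0.632) = min(1, 1.632) = 1.000
~((u (+) (v & v)) (+) (v & v)) = 1 − 1.000 = 0.000
u (+) ~((u (+) (v & v)) (+) (v & v)) = min(1, 0.408 + 0.000) = min(1, 0.408) = 0.408
v (+) (u (+) ~((u (+) (v & v)) (+) (v & v))) = min(1, 0.816 + 0.408) = min(1, 1.224) = 1.000

1.000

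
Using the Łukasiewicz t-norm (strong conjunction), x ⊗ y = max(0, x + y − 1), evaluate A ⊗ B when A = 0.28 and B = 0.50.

0.00

A ⊗ B = max(0, 0.28 + 0.50 − 1) = max(0, -0.22) = 0.00
For comparison, the Gödel (minimum) t-norm min(x, y) would give 0.28.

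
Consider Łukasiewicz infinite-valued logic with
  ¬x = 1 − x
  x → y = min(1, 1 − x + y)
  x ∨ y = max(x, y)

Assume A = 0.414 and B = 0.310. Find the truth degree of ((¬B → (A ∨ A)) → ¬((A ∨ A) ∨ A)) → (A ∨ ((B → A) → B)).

0.552

¬B = 1 − 0.310 = 0.690
A ∨ A = max(0.414, 0.414) = 0.414
¬B → (A ∨ A) = min(1, 1 − 0.690 + 0.414) = min(1, 0.724) = 0.724
(A ∨ A) ∨ A = max(0.414, 0.414) = 0.414
¬((A ∨ A) ∨ A) = 1 − 0.414 = 0.586
(¬B → (A ∨ A)) → ¬((A ∨ A) ∨ A) = min(1, 1 − 0.724 + 0.586) = min(1, 0.862) = 0.862
B → A = min(1, 1 − 0.310 + 0.414) = min(1, 1.104) = 1.000
(B → A) → B = min(1, 1 − 1.000 + 0.310) = min(1, 0.310) = 0.310
A ∨ ((B → A) → B) = max(0.414, 0.310) = 0.414
((¬B → (A ∨ A)) → ¬((A ∨ A) ∨ A)) → (A ∨ ((B → A) → B)) = min(1, 1 − 0.862 + 0.414) = min(1, 0.552) = 0.552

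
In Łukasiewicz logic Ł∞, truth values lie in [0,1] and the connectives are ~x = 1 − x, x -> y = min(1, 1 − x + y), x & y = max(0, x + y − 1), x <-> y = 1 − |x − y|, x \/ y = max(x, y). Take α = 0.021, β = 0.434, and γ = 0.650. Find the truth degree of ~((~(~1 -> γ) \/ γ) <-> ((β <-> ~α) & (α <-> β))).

~1 = 1 − 1.000 = 0.000
~1 -> γ = min(1, 1 − 0.000 + 0.650) = min(1, 1.650) = 1.000
~(~1 -> γ) = 1 − 1.000 = 0.000
~(~1 -> γ) \/ γ = max(0.000, 0.650) = 0.650
~α = 1 − 0.021 = 0.979
β <-> ~α = 1 − |0.434 − 0.979| = 1 − 0.545 = 0.455
α <-> β = 1 − |0.021 − 0.434| = 1 − 0.413 = 0.587
(β <-> ~α) & (α <-> β) = max(0, 0.455 + 0.587 − 1) = max(0, 0.042) = 0.042
(~(~1 -> γ) \/ γ) <-> ((β <-> ~α) & (α <-> β)) = 1 − |0.650 − 0.042| = 1 − 0.608 = 0.392
~((~(~1 -> γ) \/ γ) <-> ((β <-> ~α) & (α <-> β))) = 1 − 0.392 = 0.608

0.608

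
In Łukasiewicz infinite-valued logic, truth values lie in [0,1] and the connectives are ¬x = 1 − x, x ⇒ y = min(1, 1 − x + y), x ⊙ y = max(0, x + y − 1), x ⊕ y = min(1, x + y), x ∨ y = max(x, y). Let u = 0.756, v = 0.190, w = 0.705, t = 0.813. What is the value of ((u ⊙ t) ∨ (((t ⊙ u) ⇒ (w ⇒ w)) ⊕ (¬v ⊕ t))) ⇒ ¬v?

u ⊙ t = max(0, 0.756 + 0.813 − 1) = max(0, 0.569) = 0.569
t ⊙ u = max(0, 0.813 + 0.756 − 1) = max(0, 0.569) = 0.569
w ⇒ w = min(1, 1 − 0.705 + 0.705) = min(1, 1.000) = 1.000
(t ⊙ u) ⇒ (w ⇒ w) = min(1, 1 − 0.569 + 1.000) = min(1, 1.431) = 1.000
¬v = 1 − 0.190 = 0.810
¬v ⊕ t = min(1, 0.810 + 0.813) = min(1, 1.623) = 1.000
((t ⊙ u) ⇒ (w ⇒ w)) ⊕ (¬v ⊕ t) = min(1, 1.000 + 1.000) = min(1, 2.000) = 1.000
(u ⊙ t) ∨ (((t ⊙ u) ⇒ (w ⇒ w)) ⊕ (¬v ⊕ t)) = max(0.569, 1.000) = 1.000
((u ⊙ t) ∨ (((t ⊙ u) ⇒ (w ⇒ w)) ⊕ (¬v ⊕ t))) ⇒ ¬v = min(1, 1 − 1.000 + 0.810) = min(1, 0.810) = 0.810

0.810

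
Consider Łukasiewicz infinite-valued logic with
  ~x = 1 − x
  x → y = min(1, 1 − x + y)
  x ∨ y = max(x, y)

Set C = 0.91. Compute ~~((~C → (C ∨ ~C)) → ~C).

0.09

~C = 1 − 0.91 = 0.09
C ∨ ~C = max(0.91, 0.09) = 0.91
~C → (C ∨ ~C) = min(1, 1 − 0.09 + 0.91) = min(1, 1.82) = 1.00
(~C → (C ∨ ~C)) → ~C = min(1, 1 − 1.00 + 0.09) = min(1, 0.09) = 0.09
~((~C → (C ∨ ~C)) → ~C) = 1 − 0.09 = 0.91
~~((~C → (C ∨ ~C)) → ~C) = 1 − 0.91 = 0.09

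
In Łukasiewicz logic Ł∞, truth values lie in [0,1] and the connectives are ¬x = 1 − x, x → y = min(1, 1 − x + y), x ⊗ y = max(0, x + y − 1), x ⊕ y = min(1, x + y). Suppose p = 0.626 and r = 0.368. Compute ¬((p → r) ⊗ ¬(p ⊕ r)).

1.000

p → r = min(1, 1 − 0.626 + 0.368) = min(1, 0.742) = 0.742
p ⊕ r = min(1, 0.626 + 0.368) = min(1, 0.994) = 0.994
¬(p ⊕ r) = 1 − 0.994 = 0.006
(p → r) ⊗ ¬(p ⊕ r) = max(0, 0.742 + 0.006 − 1) = max(0, -0.252) = 0.000
¬((p → r) ⊗ ¬(p ⊕ r)) = 1 − 0.000 = 1.000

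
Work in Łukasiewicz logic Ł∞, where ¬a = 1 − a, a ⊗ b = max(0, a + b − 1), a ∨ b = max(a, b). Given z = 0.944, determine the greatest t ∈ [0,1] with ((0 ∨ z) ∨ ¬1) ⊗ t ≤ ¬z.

0 ∨ z = max(0.000, 0.944) = 0.944
¬1 = 1 − 1.000 = 0.000
(0 ∨ z) ∨ ¬1 = max(0.944, 0.000) = 0.944
So the left factor is (0 ∨ z) ∨ ¬1 = 0.944.
¬z = 1 − 0.944 = 0.056
So the right-hand bound is ¬z = 0.056.
The residuum of the Łukasiewicz t-norm gives the supremum: min(1, 1 − 0.944 + 0.056).
1 − 0.944 + 0.056 = 0.112, so t = min(1, 0.112) = 0.112.
Check: 0.944 ⊗ 0.112 = max(0, 0.056) = 0.056 ≤ 0.056.

0.112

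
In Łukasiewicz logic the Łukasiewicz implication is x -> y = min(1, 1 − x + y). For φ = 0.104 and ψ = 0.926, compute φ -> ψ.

1.000

φ -> ψ = min(1, 1 − 0.104 + 0.926) = min(1, 1.822) = 1.000
For comparison, the Gödel implication (1 if x ≤ y else y) would give 1.000.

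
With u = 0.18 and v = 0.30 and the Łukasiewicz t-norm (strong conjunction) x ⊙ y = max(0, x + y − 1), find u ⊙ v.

u ⊙ v = max(0, 0.18 + 0.30 − 1) = max(0, -0.52) = 0.00
For comparison, the Gödel (minimum) t-norm min(x, y) would give 0.18.

0.00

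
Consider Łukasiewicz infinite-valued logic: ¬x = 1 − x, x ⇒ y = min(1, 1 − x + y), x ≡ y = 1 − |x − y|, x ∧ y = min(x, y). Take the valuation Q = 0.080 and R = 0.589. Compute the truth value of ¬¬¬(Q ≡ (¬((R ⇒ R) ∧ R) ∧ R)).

0.331

R ⇒ R = min(1, 1 − 0.589 + 0.589) = min(1, 1.000) = 1.000
(R ⇒ R) ∧ R = min(1.000, 0.589) = 0.589
¬((R ⇒ R) ∧ R) = 1 − 0.589 = 0.411
¬((R ⇒ R) ∧ R) ∧ R = min(0.411, 0.589) = 0.411
Q ≡ (¬((R ⇒ R) ∧ R) ∧ R) = 1 − |0.080 − 0.411| = 1 − 0.331 = 0.669
¬(Q ≡ (¬((R ⇒ R) ∧ R) ∧ R)) = 1 − 0.669 = 0.331
¬¬(Q ≡ (¬((R ⇒ R) ∧ R) ∧ R)) = 1 − 0.331 = 0.669
¬¬¬(Q ≡ (¬((R ⇒ R) ∧ R) ∧ R)) = 1 − 0.669 = 0.331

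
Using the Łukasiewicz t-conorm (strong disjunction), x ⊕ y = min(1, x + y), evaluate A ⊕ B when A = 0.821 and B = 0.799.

A ⊕ B = min(1, 0.821 + 0.799) = min(1, 1.620) = 1.000
For comparison, the Gödel t-conorm max(x, y) would give 0.821.

1.000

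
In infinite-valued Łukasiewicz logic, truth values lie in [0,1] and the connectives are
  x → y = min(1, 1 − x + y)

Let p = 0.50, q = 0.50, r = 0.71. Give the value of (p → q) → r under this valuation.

0.71

p → q = min(1, 1 − 0.50 + 0.50) = min(1, 1.00) = 1.00
(p → q) → r = min(1, 1 − 1.00 + 0.71) = min(1, 0.71) = 0.71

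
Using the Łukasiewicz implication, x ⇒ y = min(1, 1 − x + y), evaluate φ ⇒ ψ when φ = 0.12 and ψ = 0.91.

φ ⇒ ψ = min(1, 1 − 0.12 + 0.91) = min(1, 1.79) = 1.00
For comparison, the Gödel implication (1 if x ≤ y else y) would give 1.00.

1.00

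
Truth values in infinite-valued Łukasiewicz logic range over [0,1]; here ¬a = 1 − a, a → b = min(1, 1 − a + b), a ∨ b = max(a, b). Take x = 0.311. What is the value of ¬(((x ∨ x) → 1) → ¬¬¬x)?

x ∨ x = max(0.311, 0.311) = 0.311
(x ∨ x) → 1 = min(1, 1 − 0.311 + 1.000) = min(1, 1.689) = 1.000
¬x = 1 − 0.311 = 0.689
¬¬x = 1 − 0.689 = 0.311
¬¬¬x = 1 − 0.311 = 0.689
((x ∨ x) → 1) → ¬¬¬x = min(1, 1 − 1.000 + 0.689) = min(1, 0.689) = 0.689
¬(((x ∨ x) → 1) → ¬¬¬x) = 1 − 0.689 = 0.311

0.311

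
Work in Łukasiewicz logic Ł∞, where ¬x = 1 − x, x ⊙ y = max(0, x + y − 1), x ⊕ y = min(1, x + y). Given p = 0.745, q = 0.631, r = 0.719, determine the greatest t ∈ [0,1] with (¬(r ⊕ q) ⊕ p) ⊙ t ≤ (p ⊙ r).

r ⊕ q = min(1, 0.719 + 0.631) = min(1, 1.350) = 1.000
¬(r ⊕ q) = 1 − 1.000 = 0.000
¬(r ⊕ q) ⊕ p = min(1, 0.000 + 0.745) = min(1, 0.745) = 0.745
So the left factor is ¬(r ⊕ q) ⊕ p = 0.745.
p ⊙ r = max(0, 0.745 + 0.719 − 1) = max(0, 0.464) = 0.464
So the right-hand bound is p ⊙ r = 0.464.
The residuum of the Łukasiewicz t-norm gives the supremum: min(1, 1 − 0.745 + 0.464).
1 − 0.745 + 0.464 = 0.719, so t = min(1, 0.719) = 0.719.
Check: 0.745 ⊙ 0.719 = max(0, 0.464) = 0.464 ≤ 0.464.

0.719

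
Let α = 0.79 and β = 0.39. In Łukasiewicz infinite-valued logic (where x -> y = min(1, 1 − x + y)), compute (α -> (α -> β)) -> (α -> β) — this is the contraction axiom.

0.79

α -> β = min(1, 1 − 0.79 + 0.39) = min(1, 0.60) = 0.60
α -> (α -> β) = min(1, 1 − 0.79 + 0.60) = min(1, 0.81) = 0.81
(α -> (α -> β)) -> (α -> β) = min(1, 1 − 0.81 + 0.60) = min(1, 0.79) = 0.79
(The value 0.79 < 1 shows this instance is not satisfied; fails in Ł∞ (the t-norm is not idempotent).)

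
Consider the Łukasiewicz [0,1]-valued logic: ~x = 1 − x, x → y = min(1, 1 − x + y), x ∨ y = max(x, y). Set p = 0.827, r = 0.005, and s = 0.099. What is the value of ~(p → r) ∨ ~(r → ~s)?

0.822

p → r = min(1, 1 − 0.827 + 0.005) = min(1, 0.178) = 0.178
~(p → r) = 1 − 0.178 = 0.822
~s = 1 − 0.099 = 0.901
r → ~s = min(1, 1 − 0.005 + 0.901) = min(1, 1.896) = 1.000
~(r → ~s) = 1 − 1.000 = 0.000
~(p → r) ∨ ~(r → ~s) = max(0.822, 0.000) = 0.822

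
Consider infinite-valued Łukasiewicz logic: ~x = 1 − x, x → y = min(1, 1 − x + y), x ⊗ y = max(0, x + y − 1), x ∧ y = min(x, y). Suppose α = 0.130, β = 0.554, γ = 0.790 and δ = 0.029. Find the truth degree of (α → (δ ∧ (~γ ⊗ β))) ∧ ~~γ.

0.790

~γ = 1 − 0.790 = 0.210
~γ ⊗ β = max(0, 0.210 + 0.554 − 1) = max(0, -0.236) = 0.000
δ ∧ (~γ ⊗ β) = min(0.029, 0.000) = 0.000
α → (δ ∧ (~γ ⊗ β)) = min(1, 1 − 0.130 + 0.000) = min(1, 0.870) = 0.870
~~γ = 1 − 0.210 = 0.790
(α → (δ ∧ (~γ ⊗ β))) ∧ ~~γ = min(0.870, 0.790) = 0.790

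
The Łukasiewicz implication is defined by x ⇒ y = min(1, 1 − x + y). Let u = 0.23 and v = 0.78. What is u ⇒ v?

u ⇒ v = min(1, 1 − 0.23 + 0.78) = min(1, 1.55) = 1.00
For comparison, the Gödel implication (1 if x ≤ y else y) would give 1.00.

1.00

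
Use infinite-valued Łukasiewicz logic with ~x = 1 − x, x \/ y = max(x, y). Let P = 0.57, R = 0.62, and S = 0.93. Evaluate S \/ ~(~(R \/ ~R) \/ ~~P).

0.93

~R = 1 − 0.62 = 0.38
R \/ ~R = max(0.62, 0.38) = 0.62
~(R \/ ~R) = 1 − 0.62 = 0.38
~P = 1 − 0.57 = 0.43
~~P = 1 − 0.43 = 0.57
~(R \/ ~R) \/ ~~P = max(0.38, 0.57) = 0.57
~(~(R \/ ~R) \/ ~~P) = 1 − 0.57 = 0.43
S \/ ~(~(R \/ ~R) \/ ~~P) = max(0.93, 0.43) = 0.93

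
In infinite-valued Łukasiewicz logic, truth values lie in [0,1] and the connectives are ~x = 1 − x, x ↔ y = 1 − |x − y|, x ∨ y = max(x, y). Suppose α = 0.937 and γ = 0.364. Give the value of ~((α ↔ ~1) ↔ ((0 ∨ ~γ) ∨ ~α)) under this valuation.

0.573

~1 = 1 − 1.000 = 0.000
α ↔ ~1 = 1 − |0.937 − 0.000| = 1 − 0.937 = 0.063
~γ = 1 − 0.364 = 0.636
0 ∨ ~γ = max(0.000, 0.636) = 0.636
~α = 1 − 0.937 = 0.063
(0 ∨ ~γ) ∨ ~α = max(0.636, 0.063) = 0.636
(α ↔ ~1) ↔ ((0 ∨ ~γ) ∨ ~α) = 1 − |0.063 − 0.636| = 1 − 0.573 = 0.427
~((α ↔ ~1) ↔ ((0 ∨ ~γ) ∨ ~α)) = 1 − 0.427 = 0.573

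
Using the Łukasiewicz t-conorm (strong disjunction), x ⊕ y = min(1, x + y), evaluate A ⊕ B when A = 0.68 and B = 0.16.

A ⊕ B = min(1, 0.68 + 0.16) = min(1, 0.84) = 0.84
For comparison, the Gödel t-conorm max(x, y) would give 0.68.

0.84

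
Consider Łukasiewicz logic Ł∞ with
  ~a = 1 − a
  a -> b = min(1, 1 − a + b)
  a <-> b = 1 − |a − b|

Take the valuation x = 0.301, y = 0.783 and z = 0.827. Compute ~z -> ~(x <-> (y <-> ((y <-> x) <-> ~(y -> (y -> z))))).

~z = 1 − 0.827 = 0.173
y <-> x = 1 − |0.783 − 0.301| = 1 − 0.482 = 0.518
y -> z = min(1, 1 − 0.783 + 0.827) = min(1, 1.044) = 1.000
y -> (y -> z) = min(1, 1 − 0.783 + 1.000) = min(1, 1.217) = 1.000
~(y -> (y -> z)) = 1 − 1.000 = 0.000
(y <-> x) <-> ~(y -> (y -> z)) = 1 − |0.518 − 0.000| = 1 − 0.518 = 0.482
y <-> ((y <-> x) <-> ~(y -> (y -> z))) = 1 − |0.783 − 0.482| = 1 − 0.301 = 0.699
x <-> (y <-> ((y <-> x) <-> ~(y -> (y -> z)))) = 1 − |0.301 − 0.699| = 1 − 0.398 = 0.602
~(x <-> (y <-> ((y <-> x) <-> ~(y -> (y -> z))))) = 1 − 0.602 = 0.398
~z -> ~(x <-> (y <-> ((y <-> x) <-> ~(y -> (y -> z))))) = min(1, 1 − 0.173 + 0.398) = min(1, 1.225) = 1.000

1.000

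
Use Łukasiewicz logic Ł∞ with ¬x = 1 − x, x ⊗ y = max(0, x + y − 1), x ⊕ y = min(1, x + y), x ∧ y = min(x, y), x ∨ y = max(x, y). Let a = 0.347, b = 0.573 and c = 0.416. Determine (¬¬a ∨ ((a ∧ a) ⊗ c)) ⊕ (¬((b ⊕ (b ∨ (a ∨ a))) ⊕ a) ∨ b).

0.920

¬a = 1 − 0.347 = 0.653
¬¬a = 1 − 0.653 = 0.347
a ∧ a = min(0.347, 0.347) = 0.347
(a ∧ a) ⊗ c = max(0, 0.347 + 0.416 − 1) = max(0, -0.237) = 0.000
¬¬a ∨ ((a ∧ a) ⊗ c) = max(0.347, 0.000) = 0.347
a ∨ a = max(0.347, 0.347) = 0.347
b ∨ (a ∨ a) = max(0.573, 0.347) = 0.573
b ⊕ (b ∨ (a ∨ a)) = min(1, 0.573 + 0.573) = min(1, 1.146) = 1.000
(b ⊕ (b ∨ (a ∨ a))) ⊕ a = min(1, 1.000 + 0.347) = min(1, 1.347) = 1.000
¬((b ⊕ (b ∨ (a ∨ a))) ⊕ a) = 1 − 1.000 = 0.000
¬((b ⊕ (b ∨ (a ∨ a))) ⊕ a) ∨ b = max(0.000, 0.573) = 0.573
(¬¬a ∨ ((a ∧ a) ⊗ c)) ⊕ (¬((b ⊕ (b ∨ (a ∨ a))) ⊕ a) ∨ b) = min(1, 0.347 + 0.573) = min(1, 0.920) = 0.920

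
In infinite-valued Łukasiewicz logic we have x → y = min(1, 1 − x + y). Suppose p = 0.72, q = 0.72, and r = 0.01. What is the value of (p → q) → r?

p → q = min(1, 1 − 0.72 + 0.72) = min(1, 1.00) = 1.00
(p → q) → r = min(1, 1 − 1.00 + 0.01) = min(1, 0.01) = 0.01

0.01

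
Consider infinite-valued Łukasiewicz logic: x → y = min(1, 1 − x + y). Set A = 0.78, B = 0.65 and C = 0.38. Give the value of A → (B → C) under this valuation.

B → C = min(1, 1 − 0.65 + 0.38) = min(1, 0.73) = 0.73
A → (B → C) = min(1, 1 − 0.78 + 0.73) = min(1, 0.95) = 0.95

0.95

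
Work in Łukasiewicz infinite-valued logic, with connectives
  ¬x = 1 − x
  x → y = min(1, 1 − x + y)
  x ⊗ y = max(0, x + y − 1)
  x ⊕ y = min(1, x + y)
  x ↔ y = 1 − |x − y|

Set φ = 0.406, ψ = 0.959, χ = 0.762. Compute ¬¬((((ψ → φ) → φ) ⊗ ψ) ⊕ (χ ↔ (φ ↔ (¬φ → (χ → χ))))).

1.000

ψ → φ = min(1, 1 − 0.959 + 0.406) = min(1, 0.447) = 0.447
(ψ → φ) → φ = min(1, 1 − 0.447 + 0.406) = min(1, 0.959) = 0.959
((ψ → φ) → φ) ⊗ ψ = max(0, 0.959 + 0.959 − 1) = max(0, 0.918) = 0.918
¬φ = 1 − 0.406 = 0.594
χ → χ = min(1, 1 − 0.762 + 0.762) = min(1, 1.000) = 1.000
¬φ → (χ → χ) = min(1, 1 − 0.594 + 1.000) = min(1, 1.406) = 1.000
φ ↔ (¬φ → (χ → χ)) = 1 − |0.406 − 1.000| = 1 − 0.594 = 0.406
χ ↔ (φ ↔ (¬φ → (χ → χ))) = 1 − |0.762 − 0.406| = 1 − 0.356 = 0.644
(((ψ → φ) → φ) ⊗ ψ) ⊕ (χ ↔ (φ ↔ (¬φ → (χ → χ)))) = min(1, 0.918 + 0.644) = min(1, 1.562) = 1.000
¬((((ψ → φ) → φ) ⊗ ψ) ⊕ (χ ↔ (φ ↔ (¬φ → (χ → χ))))) = 1 − 1.000 = 0.000
¬¬((((ψ → φ) → φ) ⊗ ψ) ⊕ (χ ↔ (φ ↔ (¬φ → (χ → χ))))) = 1 − 0.000 = 1.000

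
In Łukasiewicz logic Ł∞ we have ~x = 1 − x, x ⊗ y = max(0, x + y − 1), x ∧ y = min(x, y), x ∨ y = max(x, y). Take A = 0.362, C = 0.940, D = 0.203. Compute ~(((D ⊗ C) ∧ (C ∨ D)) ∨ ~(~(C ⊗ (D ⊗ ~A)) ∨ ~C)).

0.857

D ⊗ C = max(0, 0.203 + 0.940 − 1) = max(0, 0.143) = 0.143
C ∨ D = max(0.940, 0.203) = 0.940
(D ⊗ C) ∧ (C ∨ D) = min(0.143, 0.940) = 0.143
~A = 1 − 0.362 = 0.638
D ⊗ ~A = max(0, 0.203 + 0.638 − 1) = max(0, -0.159) = 0.000
C ⊗ (D ⊗ ~A) = max(0, 0.940 + 0.000 − 1) = max(0, -0.060) = 0.000
~(C ⊗ (D ⊗ ~A)) = 1 − 0.000 = 1.000
~C = 1 − 0.940 = 0.060
~(C ⊗ (D ⊗ ~A)) ∨ ~C = max(1.000, 0.060) = 1.000
~(~(C ⊗ (D ⊗ ~A)) ∨ ~C) = 1 − 1.000 = 0.000
((D ⊗ C) ∧ (C ∨ D)) ∨ ~(~(C ⊗ (D ⊗ ~A)) ∨ ~C) = max(0.143, 0.000) = 0.143
~(((D ⊗ C) ∧ (C ∨ D)) ∨ ~(~(C ⊗ (D ⊗ ~A)) ∨ ~C)) = 1 − 0.143 = 0.857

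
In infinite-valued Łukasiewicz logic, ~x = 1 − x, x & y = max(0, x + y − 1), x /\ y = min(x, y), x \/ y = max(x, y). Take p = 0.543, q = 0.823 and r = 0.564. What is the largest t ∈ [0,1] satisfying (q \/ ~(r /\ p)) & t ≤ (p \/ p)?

r /\ p = min(0.564, 0.543) = 0.543
~(r /\ p) = 1 − 0.543 = 0.457
q \/ ~(r /\ p) = max(0.823, 0.457) = 0.823
So the left factor is q \/ ~(r /\ p) = 0.823.
p \/ p = max(0.543, 0.543) = 0.543
So the right-hand bound is p \/ p = 0.543.
The residuum of the Łukasiewicz t-norm gives the supremum: min(1, 1 − 0.823 + 0.543).
1 − 0.823 + 0.543 = 0.720, so t = min(1, 0.720) = 0.720.
Check: 0.823 & 0.720 = max(0, 0.543) = 0.543 ≤ 0.543.

0.720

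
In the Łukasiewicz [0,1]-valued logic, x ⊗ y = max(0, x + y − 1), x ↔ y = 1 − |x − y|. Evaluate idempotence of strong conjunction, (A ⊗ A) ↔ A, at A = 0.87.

A ⊗ A = max(0, 0.87 + 0.87 − 1) = max(0, 0.74) = 0.74
(A ⊗ A) ↔ A = 1 − |0.74 − 0.87| = 1 − 0.13 = 0.87
(The value 0.87 < 1 shows this instance is not satisfied; fails in Ł∞ since a ⊗ a = max(0, 2a−1) ≠ a in general.)

0.87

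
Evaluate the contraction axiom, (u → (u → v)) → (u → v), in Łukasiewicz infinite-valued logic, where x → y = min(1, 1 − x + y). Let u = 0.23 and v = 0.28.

u → v = min(1, 1 − 0.23 + 0.28) = min(1, 1.05) = 1.00
u → (u → v) = min(1, 1 − 0.23 + 1.00) = min(1, 1.77) = 1.00
(u → (u → v)) → (u → v) = min(1, 1 − 1.00 + 1.00) = min(1, 1.00) = 1.00

1.00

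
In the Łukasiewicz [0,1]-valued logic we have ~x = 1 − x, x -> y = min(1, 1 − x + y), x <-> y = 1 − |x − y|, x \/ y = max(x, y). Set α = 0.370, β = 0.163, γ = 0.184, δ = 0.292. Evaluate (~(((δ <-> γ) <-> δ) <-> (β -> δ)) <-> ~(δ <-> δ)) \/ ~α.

δ <-> γ = 1 − |0.292 − 0.184| = 1 − 0.108 = 0.892
(δ <-> γ) <-> δ = 1 − |0.892 − 0.292| = 1 − 0.600 = 0.400
β -> δ = min(1, 1 − 0.163 + 0.292) = min(1, 1.129) = 1.000
((δ <-> γ) <-> δ) <-> (β -> δ) = 1 − |0.400 − 1.000| = 1 − 0.600 = 0.400
~(((δ <-> γ) <-> δ) <-> (β -> δ)) = 1 − 0.400 = 0.600
δ <-> δ = 1 − |0.292 − 0.292| = 1 − 0.000 = 1.000
~(δ <-> δ) = 1 − 1.000 = 0.000
~(((δ <-> γ) <-> δ) <-> (β -> δ)) <-> ~(δ <-> δ) = 1 − |0.600 − 0.000| = 1 − 0.600 = 0.400
~α = 1 − 0.370 = 0.630
(~(((δ <-> γ) <-> δ) <-> (β -> δ)) <-> ~(δ <-> δ)) \/ ~α = max(0.400, 0.630) = 0.630

0.630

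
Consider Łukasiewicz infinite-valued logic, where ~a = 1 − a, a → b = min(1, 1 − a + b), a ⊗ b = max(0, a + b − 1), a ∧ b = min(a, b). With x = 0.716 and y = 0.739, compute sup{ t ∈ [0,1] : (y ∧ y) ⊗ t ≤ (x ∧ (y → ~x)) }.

y ∧ y = min(0.739, 0.739) = 0.739
So the left factor is y ∧ y = 0.739.
~x = 1 − 0.716 = 0.284
y → ~x = min(1, 1 − 0.739 + 0.284) = min(1, 0.545) = 0.545
x ∧ (y → ~x) = min(0.716, 0.545) = 0.545
So the right-hand bound is x ∧ (y → ~x) = 0.545.
The residuum of the Łukasiewicz t-norm gives the supremum: min(1, 1 − 0.739 + 0.545).
1 − 0.739 + 0.545 = 0.806, so t = min(1, 0.806) = 0.806.
Check: 0.739 ⊗ 0.806 = max(0, 0.545) = 0.545 ≤ 0.545.

0.806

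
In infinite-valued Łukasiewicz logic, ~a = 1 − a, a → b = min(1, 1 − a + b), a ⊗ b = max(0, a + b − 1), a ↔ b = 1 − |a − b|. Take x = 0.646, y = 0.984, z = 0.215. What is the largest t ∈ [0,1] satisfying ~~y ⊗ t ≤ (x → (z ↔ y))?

~y = 1 − 0.984 = 0.016
~~y = 1 − 0.016 = 0.984
So the left factor is ~~y = 0.984.
z ↔ y = 1 − |0.215 − 0.984| = 1 − 0.769 = 0.231
x → (z ↔ y) = min(1, 1 − 0.646 + 0.231) = min(1, 0.585) = 0.585
So the right-hand bound is x → (z ↔ y) = 0.585.
The residuum of the Łukasiewicz t-norm gives the supremum: min(1, 1 − 0.984 + 0.585).
1 − 0.984 + 0.585 = 0.601, so t = min(1, 0.601) = 0.601.
Check: 0.984 ⊗ 0.601 = max(0, 0.585) = 0.585 ≤ 0.585.

0.601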